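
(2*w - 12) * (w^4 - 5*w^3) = 2*w^5 - 22*w^4 + 60*w^3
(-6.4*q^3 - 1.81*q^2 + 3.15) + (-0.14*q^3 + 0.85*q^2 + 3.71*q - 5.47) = -6.54*q^3 - 0.96*q^2 + 3.71*q - 2.32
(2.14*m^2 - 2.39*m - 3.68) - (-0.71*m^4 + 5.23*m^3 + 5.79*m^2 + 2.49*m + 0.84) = 0.71*m^4 - 5.23*m^3 - 3.65*m^2 - 4.88*m - 4.52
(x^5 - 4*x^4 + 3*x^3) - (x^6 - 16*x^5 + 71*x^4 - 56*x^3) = -x^6 + 17*x^5 - 75*x^4 + 59*x^3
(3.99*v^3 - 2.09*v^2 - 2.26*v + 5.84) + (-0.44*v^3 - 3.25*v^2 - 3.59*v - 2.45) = 3.55*v^3 - 5.34*v^2 - 5.85*v + 3.39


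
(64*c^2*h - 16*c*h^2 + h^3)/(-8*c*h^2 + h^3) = (-8*c + h)/h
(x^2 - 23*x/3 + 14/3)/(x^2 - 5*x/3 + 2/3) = (x - 7)/(x - 1)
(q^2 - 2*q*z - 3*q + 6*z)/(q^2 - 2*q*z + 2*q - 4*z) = (q - 3)/(q + 2)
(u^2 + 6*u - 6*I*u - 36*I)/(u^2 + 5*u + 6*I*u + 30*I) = (u^2 + 6*u*(1 - I) - 36*I)/(u^2 + u*(5 + 6*I) + 30*I)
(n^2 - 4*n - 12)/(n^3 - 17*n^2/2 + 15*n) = 2*(n + 2)/(n*(2*n - 5))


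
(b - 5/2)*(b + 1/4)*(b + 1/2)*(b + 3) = b^4 + 5*b^3/4 - 7*b^2 - 89*b/16 - 15/16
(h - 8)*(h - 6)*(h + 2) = h^3 - 12*h^2 + 20*h + 96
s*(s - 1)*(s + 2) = s^3 + s^2 - 2*s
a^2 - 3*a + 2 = (a - 2)*(a - 1)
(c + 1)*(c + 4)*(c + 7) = c^3 + 12*c^2 + 39*c + 28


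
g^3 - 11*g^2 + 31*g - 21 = (g - 7)*(g - 3)*(g - 1)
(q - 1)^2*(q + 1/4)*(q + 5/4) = q^4 - q^3/2 - 27*q^2/16 + 7*q/8 + 5/16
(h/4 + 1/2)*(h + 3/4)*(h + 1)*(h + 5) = h^4/4 + 35*h^3/16 + 23*h^2/4 + 91*h/16 + 15/8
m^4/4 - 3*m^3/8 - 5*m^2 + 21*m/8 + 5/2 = (m/4 + 1)*(m - 5)*(m - 1)*(m + 1/2)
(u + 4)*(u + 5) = u^2 + 9*u + 20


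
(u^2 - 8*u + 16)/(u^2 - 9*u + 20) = (u - 4)/(u - 5)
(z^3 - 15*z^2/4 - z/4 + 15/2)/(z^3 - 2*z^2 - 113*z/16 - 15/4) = 4*(z^2 - 5*z + 6)/(4*z^2 - 13*z - 12)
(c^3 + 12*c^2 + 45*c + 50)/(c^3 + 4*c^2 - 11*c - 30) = (c + 5)/(c - 3)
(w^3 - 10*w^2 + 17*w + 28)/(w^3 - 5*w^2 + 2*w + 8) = (w - 7)/(w - 2)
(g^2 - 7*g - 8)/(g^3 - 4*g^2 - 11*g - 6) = (g - 8)/(g^2 - 5*g - 6)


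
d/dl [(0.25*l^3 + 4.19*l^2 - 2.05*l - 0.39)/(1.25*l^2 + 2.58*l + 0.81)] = (0.3125*l^4 + 1.29*l^3 + 13.9802*l^2 + 7.7628*l - 0.6543)/(1.5625*l^4 + 6.45*l^3 + 8.6814*l^2 + 4.1796*l + 0.6561)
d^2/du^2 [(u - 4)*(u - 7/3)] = 2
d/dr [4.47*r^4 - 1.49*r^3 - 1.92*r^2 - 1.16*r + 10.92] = 17.88*r^3 - 4.47*r^2 - 3.84*r - 1.16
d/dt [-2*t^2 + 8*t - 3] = 8 - 4*t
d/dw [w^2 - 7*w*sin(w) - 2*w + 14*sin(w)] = -7*w*cos(w) + 2*w - 7*sin(w) + 14*cos(w) - 2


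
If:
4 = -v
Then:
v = -4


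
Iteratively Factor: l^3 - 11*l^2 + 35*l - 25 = (l - 5)*(l^2 - 6*l + 5) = (l - 5)*(l - 1)*(l - 5)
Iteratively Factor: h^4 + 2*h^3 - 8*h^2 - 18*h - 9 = (h + 1)*(h^3 + h^2 - 9*h - 9) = (h - 3)*(h + 1)*(h^2 + 4*h + 3) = (h - 3)*(h + 1)^2*(h + 3)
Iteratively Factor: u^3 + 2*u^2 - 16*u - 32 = (u + 4)*(u^2 - 2*u - 8) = (u - 4)*(u + 4)*(u + 2)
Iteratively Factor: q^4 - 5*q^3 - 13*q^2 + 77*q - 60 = (q - 5)*(q^3 - 13*q + 12) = (q - 5)*(q + 4)*(q^2 - 4*q + 3) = (q - 5)*(q - 1)*(q + 4)*(q - 3)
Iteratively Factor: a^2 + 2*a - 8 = (a - 2)*(a + 4)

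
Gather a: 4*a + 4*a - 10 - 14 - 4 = 8*a - 28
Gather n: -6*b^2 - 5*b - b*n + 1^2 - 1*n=-6*b^2 - 5*b + n*(-b - 1) + 1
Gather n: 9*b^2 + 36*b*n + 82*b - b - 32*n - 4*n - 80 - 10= 9*b^2 + 81*b + n*(36*b - 36) - 90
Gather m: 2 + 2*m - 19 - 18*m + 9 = -16*m - 8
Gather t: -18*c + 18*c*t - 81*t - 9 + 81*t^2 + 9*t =-18*c + 81*t^2 + t*(18*c - 72) - 9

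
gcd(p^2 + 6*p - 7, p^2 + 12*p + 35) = p + 7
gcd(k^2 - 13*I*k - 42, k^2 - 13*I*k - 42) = k^2 - 13*I*k - 42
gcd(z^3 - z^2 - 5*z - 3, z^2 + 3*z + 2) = z + 1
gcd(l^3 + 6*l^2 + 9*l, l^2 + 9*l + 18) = l + 3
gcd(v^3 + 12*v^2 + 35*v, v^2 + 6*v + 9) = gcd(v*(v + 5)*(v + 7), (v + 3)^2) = 1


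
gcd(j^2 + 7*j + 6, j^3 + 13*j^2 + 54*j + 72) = j + 6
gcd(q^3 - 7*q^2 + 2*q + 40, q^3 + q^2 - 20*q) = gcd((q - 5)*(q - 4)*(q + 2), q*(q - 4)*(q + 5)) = q - 4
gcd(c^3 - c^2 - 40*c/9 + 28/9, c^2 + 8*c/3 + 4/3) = c + 2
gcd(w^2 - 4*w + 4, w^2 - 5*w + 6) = w - 2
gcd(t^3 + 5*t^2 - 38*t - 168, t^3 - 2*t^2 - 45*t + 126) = t^2 + t - 42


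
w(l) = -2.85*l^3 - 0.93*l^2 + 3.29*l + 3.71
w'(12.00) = -1250.23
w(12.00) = -5015.53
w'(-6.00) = -293.35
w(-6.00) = 566.09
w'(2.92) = -75.04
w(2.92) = -65.57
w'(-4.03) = -128.07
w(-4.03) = 161.88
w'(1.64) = -22.76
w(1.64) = -5.97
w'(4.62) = -187.80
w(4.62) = -281.98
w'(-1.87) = -23.13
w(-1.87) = 12.94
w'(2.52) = -55.69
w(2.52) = -39.51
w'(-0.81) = -0.81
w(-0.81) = 1.95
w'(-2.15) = -32.23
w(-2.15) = 20.66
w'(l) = -8.55*l^2 - 1.86*l + 3.29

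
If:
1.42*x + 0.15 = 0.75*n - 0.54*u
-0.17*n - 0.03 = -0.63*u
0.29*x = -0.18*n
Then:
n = 0.12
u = 0.08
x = -0.07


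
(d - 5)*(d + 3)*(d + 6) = d^3 + 4*d^2 - 27*d - 90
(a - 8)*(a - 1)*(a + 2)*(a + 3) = a^4 - 4*a^3 - 31*a^2 - 14*a + 48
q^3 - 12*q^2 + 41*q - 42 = (q - 7)*(q - 3)*(q - 2)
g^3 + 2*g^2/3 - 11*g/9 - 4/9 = (g - 1)*(g + 1/3)*(g + 4/3)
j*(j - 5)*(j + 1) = j^3 - 4*j^2 - 5*j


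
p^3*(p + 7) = p^4 + 7*p^3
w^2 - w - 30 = (w - 6)*(w + 5)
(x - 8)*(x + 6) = x^2 - 2*x - 48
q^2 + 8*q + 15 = (q + 3)*(q + 5)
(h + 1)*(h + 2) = h^2 + 3*h + 2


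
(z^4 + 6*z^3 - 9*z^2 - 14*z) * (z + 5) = z^5 + 11*z^4 + 21*z^3 - 59*z^2 - 70*z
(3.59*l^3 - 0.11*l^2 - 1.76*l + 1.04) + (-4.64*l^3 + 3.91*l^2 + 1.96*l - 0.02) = -1.05*l^3 + 3.8*l^2 + 0.2*l + 1.02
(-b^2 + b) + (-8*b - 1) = -b^2 - 7*b - 1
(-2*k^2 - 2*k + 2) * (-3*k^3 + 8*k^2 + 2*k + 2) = 6*k^5 - 10*k^4 - 26*k^3 + 8*k^2 + 4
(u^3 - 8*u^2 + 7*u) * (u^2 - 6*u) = u^5 - 14*u^4 + 55*u^3 - 42*u^2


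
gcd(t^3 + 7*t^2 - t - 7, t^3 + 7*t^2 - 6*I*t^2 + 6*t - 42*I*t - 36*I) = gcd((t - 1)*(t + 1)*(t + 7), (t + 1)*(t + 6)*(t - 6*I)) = t + 1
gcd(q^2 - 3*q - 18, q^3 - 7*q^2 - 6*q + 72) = q^2 - 3*q - 18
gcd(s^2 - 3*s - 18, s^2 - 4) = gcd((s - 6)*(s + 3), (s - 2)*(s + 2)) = 1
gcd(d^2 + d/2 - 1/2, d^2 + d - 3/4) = d - 1/2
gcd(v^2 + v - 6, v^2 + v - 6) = v^2 + v - 6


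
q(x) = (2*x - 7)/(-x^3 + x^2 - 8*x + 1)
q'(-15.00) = 0.00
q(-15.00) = -0.00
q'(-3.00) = -0.11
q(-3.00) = -0.21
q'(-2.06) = -0.23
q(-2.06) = -0.37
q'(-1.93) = -0.26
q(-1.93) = -0.40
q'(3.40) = -0.04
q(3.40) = 0.00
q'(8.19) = 0.00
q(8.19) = -0.02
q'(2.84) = -0.08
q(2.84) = 0.04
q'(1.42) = -0.55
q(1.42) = 0.37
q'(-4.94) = -0.03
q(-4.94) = -0.09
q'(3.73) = -0.03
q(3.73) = -0.01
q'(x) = (2*x - 7)*(3*x^2 - 2*x + 8)/(-x^3 + x^2 - 8*x + 1)^2 + 2/(-x^3 + x^2 - 8*x + 1)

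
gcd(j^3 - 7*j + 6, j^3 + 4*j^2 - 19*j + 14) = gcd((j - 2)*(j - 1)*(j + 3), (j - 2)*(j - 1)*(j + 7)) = j^2 - 3*j + 2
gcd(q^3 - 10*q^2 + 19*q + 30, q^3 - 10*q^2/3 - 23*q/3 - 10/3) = q^2 - 4*q - 5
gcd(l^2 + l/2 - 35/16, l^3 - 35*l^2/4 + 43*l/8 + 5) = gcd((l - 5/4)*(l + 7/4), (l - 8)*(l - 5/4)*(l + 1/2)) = l - 5/4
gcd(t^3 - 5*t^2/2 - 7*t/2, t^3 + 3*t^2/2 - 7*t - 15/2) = t + 1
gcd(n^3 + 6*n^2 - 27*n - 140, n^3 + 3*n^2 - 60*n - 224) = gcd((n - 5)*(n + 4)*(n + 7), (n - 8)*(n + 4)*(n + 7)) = n^2 + 11*n + 28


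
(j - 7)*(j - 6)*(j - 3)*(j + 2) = j^4 - 14*j^3 + 49*j^2 + 36*j - 252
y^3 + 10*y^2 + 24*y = y*(y + 4)*(y + 6)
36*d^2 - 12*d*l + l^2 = (-6*d + l)^2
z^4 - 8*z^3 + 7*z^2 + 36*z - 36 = (z - 6)*(z - 3)*(z - 1)*(z + 2)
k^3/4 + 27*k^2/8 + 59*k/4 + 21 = (k/4 + 1)*(k + 7/2)*(k + 6)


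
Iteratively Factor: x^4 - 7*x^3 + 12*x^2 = (x)*(x^3 - 7*x^2 + 12*x) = x^2*(x^2 - 7*x + 12) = x^2*(x - 4)*(x - 3)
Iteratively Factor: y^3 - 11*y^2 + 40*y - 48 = (y - 3)*(y^2 - 8*y + 16) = (y - 4)*(y - 3)*(y - 4)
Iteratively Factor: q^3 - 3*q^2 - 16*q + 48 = (q - 3)*(q^2 - 16) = (q - 3)*(q + 4)*(q - 4)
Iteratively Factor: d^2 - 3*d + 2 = (d - 1)*(d - 2)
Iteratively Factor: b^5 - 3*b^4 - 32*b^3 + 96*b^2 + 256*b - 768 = (b + 4)*(b^4 - 7*b^3 - 4*b^2 + 112*b - 192) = (b - 4)*(b + 4)*(b^3 - 3*b^2 - 16*b + 48) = (b - 4)^2*(b + 4)*(b^2 + b - 12) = (b - 4)^2*(b - 3)*(b + 4)*(b + 4)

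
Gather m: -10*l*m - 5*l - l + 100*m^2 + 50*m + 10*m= -6*l + 100*m^2 + m*(60 - 10*l)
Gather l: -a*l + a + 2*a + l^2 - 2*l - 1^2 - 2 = 3*a + l^2 + l*(-a - 2) - 3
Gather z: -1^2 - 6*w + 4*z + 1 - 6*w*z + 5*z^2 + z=-6*w + 5*z^2 + z*(5 - 6*w)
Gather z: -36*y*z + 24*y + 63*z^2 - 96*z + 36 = 24*y + 63*z^2 + z*(-36*y - 96) + 36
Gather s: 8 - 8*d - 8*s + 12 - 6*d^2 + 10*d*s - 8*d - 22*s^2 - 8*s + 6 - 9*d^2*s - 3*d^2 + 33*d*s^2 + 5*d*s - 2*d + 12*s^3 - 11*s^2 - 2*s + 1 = -9*d^2 - 18*d + 12*s^3 + s^2*(33*d - 33) + s*(-9*d^2 + 15*d - 18) + 27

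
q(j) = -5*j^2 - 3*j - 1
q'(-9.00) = 87.00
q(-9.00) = -379.00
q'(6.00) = -63.00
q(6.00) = -199.00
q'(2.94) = -32.40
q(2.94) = -53.04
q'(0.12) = -4.20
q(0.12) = -1.43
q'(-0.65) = 3.50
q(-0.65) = -1.16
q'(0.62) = -9.20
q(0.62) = -4.78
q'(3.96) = -42.60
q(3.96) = -91.29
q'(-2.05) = 17.50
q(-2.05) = -15.86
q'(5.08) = -53.80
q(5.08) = -145.27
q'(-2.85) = 25.50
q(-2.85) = -33.06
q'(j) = -10*j - 3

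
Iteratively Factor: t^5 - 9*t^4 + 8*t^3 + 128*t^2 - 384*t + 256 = (t - 4)*(t^4 - 5*t^3 - 12*t^2 + 80*t - 64) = (t - 4)*(t - 1)*(t^3 - 4*t^2 - 16*t + 64) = (t - 4)^2*(t - 1)*(t^2 - 16) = (t - 4)^2*(t - 1)*(t + 4)*(t - 4)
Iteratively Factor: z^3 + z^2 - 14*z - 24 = (z + 2)*(z^2 - z - 12) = (z - 4)*(z + 2)*(z + 3)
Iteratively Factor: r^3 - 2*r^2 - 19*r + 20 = (r - 5)*(r^2 + 3*r - 4) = (r - 5)*(r - 1)*(r + 4)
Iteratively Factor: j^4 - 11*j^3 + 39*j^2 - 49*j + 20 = (j - 1)*(j^3 - 10*j^2 + 29*j - 20) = (j - 5)*(j - 1)*(j^2 - 5*j + 4) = (j - 5)*(j - 1)^2*(j - 4)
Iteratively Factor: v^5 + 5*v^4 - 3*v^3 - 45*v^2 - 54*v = (v + 3)*(v^4 + 2*v^3 - 9*v^2 - 18*v) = (v - 3)*(v + 3)*(v^3 + 5*v^2 + 6*v) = (v - 3)*(v + 2)*(v + 3)*(v^2 + 3*v) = (v - 3)*(v + 2)*(v + 3)^2*(v)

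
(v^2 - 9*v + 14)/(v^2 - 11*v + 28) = (v - 2)/(v - 4)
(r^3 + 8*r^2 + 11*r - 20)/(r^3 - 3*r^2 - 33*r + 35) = (r + 4)/(r - 7)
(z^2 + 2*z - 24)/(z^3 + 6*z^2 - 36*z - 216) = (z - 4)/(z^2 - 36)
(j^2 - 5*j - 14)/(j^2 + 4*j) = (j^2 - 5*j - 14)/(j*(j + 4))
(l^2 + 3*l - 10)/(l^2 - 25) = (l - 2)/(l - 5)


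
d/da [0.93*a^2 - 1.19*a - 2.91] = 1.86*a - 1.19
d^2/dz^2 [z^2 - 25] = 2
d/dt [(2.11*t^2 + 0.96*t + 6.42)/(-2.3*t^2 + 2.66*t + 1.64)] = (7.8206*t^2 + 36.4528*t - 15.5028)/(5.29*t^4 - 12.236*t^3 - 0.468399999999998*t^2 + 8.7248*t + 2.6896)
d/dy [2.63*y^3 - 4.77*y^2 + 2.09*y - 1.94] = 7.89*y^2 - 9.54*y + 2.09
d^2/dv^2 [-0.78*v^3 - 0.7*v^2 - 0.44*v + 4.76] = -4.68*v - 1.4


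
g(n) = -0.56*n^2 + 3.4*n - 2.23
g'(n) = 3.4 - 1.12*n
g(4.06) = 2.34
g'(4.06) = -1.15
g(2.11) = 2.45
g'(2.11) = 1.04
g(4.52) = 1.70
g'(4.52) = -1.66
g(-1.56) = -8.90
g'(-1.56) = 5.15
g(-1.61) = -9.16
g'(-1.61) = 5.20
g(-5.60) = -38.83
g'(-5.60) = 9.67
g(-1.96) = -11.05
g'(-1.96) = 5.60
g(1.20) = 1.04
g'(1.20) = 2.06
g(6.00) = -1.99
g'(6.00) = -3.32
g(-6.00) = -42.79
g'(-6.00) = 10.12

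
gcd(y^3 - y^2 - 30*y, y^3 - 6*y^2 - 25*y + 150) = y^2 - y - 30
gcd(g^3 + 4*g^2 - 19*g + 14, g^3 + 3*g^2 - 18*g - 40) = 1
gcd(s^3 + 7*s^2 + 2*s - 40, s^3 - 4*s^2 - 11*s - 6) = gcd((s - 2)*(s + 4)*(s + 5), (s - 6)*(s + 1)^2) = 1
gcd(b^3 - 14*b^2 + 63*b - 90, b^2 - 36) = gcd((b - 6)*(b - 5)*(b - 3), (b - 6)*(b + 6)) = b - 6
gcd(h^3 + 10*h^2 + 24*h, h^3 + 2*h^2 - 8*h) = h^2 + 4*h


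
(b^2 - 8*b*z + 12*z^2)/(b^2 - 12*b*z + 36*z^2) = (-b + 2*z)/(-b + 6*z)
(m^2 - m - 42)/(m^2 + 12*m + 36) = (m - 7)/(m + 6)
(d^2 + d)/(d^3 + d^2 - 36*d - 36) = d/(d^2 - 36)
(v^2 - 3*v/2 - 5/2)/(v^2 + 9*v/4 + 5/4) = 2*(2*v - 5)/(4*v + 5)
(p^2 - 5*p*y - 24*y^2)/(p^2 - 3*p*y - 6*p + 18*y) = (p^2 - 5*p*y - 24*y^2)/(p^2 - 3*p*y - 6*p + 18*y)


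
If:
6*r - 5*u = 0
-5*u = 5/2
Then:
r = -5/12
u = -1/2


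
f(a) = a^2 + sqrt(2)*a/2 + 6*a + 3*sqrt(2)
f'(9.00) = 24.71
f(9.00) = 145.61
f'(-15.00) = -23.29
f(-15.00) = 128.64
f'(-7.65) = -8.59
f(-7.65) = 11.46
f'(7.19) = 21.09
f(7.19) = 104.16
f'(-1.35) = 4.01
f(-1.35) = -2.99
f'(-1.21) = 4.29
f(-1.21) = -2.41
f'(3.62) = 13.95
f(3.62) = 41.63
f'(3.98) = 14.67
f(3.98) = 46.78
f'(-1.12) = 4.47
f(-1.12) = -2.01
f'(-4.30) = -1.89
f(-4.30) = -6.11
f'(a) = 2*a + sqrt(2)/2 + 6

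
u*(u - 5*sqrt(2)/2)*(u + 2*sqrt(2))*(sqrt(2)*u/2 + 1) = sqrt(2)*u^4/2 + u^3/2 - 11*sqrt(2)*u^2/2 - 10*u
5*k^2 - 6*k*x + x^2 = (-5*k + x)*(-k + x)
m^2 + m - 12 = (m - 3)*(m + 4)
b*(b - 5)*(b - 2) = b^3 - 7*b^2 + 10*b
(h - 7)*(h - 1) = h^2 - 8*h + 7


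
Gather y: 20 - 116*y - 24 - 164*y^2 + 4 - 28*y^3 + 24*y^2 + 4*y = -28*y^3 - 140*y^2 - 112*y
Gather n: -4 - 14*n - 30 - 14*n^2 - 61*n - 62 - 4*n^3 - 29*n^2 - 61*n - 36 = -4*n^3 - 43*n^2 - 136*n - 132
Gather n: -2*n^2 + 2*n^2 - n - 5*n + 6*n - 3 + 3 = 0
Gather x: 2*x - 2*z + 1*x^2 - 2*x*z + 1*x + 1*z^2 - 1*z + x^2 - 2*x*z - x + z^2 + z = 2*x^2 + x*(2 - 4*z) + 2*z^2 - 2*z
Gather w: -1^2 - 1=-2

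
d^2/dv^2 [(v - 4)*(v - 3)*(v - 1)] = 6*v - 16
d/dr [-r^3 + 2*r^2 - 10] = r*(4 - 3*r)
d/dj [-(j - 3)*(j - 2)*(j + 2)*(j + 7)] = -4*j^3 - 12*j^2 + 50*j + 16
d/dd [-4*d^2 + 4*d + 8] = 4 - 8*d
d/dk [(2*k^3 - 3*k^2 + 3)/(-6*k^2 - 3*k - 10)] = 3*(-4*k^4 - 4*k^3 - 17*k^2 + 32*k + 3)/(36*k^4 + 36*k^3 + 129*k^2 + 60*k + 100)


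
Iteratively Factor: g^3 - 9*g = (g - 3)*(g^2 + 3*g) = g*(g - 3)*(g + 3)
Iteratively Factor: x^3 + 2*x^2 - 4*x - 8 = (x - 2)*(x^2 + 4*x + 4) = (x - 2)*(x + 2)*(x + 2)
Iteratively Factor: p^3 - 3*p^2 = (p)*(p^2 - 3*p) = p*(p - 3)*(p)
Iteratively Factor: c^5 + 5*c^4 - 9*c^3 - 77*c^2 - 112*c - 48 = (c - 4)*(c^4 + 9*c^3 + 27*c^2 + 31*c + 12) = (c - 4)*(c + 4)*(c^3 + 5*c^2 + 7*c + 3) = (c - 4)*(c + 3)*(c + 4)*(c^2 + 2*c + 1) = (c - 4)*(c + 1)*(c + 3)*(c + 4)*(c + 1)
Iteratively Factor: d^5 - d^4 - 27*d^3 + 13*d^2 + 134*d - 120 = (d - 2)*(d^4 + d^3 - 25*d^2 - 37*d + 60) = (d - 2)*(d - 1)*(d^3 + 2*d^2 - 23*d - 60) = (d - 5)*(d - 2)*(d - 1)*(d^2 + 7*d + 12) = (d - 5)*(d - 2)*(d - 1)*(d + 4)*(d + 3)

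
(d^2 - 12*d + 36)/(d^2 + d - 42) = (d - 6)/(d + 7)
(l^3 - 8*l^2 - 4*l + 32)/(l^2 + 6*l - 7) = (l^3 - 8*l^2 - 4*l + 32)/(l^2 + 6*l - 7)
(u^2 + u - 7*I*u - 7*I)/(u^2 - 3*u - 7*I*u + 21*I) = (u + 1)/(u - 3)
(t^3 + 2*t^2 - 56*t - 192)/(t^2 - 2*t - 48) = t + 4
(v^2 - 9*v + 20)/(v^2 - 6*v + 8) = (v - 5)/(v - 2)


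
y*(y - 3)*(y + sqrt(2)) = y^3 - 3*y^2 + sqrt(2)*y^2 - 3*sqrt(2)*y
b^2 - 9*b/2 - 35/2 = (b - 7)*(b + 5/2)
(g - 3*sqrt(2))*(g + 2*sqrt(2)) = g^2 - sqrt(2)*g - 12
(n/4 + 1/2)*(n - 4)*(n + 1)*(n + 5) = n^4/4 + n^3 - 15*n^2/4 - 29*n/2 - 10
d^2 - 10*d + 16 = (d - 8)*(d - 2)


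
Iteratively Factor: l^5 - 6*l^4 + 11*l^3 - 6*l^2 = (l)*(l^4 - 6*l^3 + 11*l^2 - 6*l) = l*(l - 1)*(l^3 - 5*l^2 + 6*l) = l*(l - 3)*(l - 1)*(l^2 - 2*l) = l*(l - 3)*(l - 2)*(l - 1)*(l)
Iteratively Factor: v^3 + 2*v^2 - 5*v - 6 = (v - 2)*(v^2 + 4*v + 3) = (v - 2)*(v + 3)*(v + 1)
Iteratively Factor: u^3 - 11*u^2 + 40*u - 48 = (u - 4)*(u^2 - 7*u + 12) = (u - 4)*(u - 3)*(u - 4)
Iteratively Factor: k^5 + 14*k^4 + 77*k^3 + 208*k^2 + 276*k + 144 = (k + 2)*(k^4 + 12*k^3 + 53*k^2 + 102*k + 72) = (k + 2)*(k + 3)*(k^3 + 9*k^2 + 26*k + 24) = (k + 2)*(k + 3)^2*(k^2 + 6*k + 8) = (k + 2)*(k + 3)^2*(k + 4)*(k + 2)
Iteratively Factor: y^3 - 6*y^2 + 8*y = (y)*(y^2 - 6*y + 8) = y*(y - 2)*(y - 4)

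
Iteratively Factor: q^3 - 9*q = (q)*(q^2 - 9) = q*(q + 3)*(q - 3)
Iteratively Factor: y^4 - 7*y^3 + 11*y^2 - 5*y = (y - 1)*(y^3 - 6*y^2 + 5*y) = (y - 1)^2*(y^2 - 5*y) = (y - 5)*(y - 1)^2*(y)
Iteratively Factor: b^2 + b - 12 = (b - 3)*(b + 4)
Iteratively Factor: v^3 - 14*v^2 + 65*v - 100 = (v - 5)*(v^2 - 9*v + 20) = (v - 5)*(v - 4)*(v - 5)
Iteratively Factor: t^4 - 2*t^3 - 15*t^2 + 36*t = (t - 3)*(t^3 + t^2 - 12*t) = (t - 3)*(t + 4)*(t^2 - 3*t) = t*(t - 3)*(t + 4)*(t - 3)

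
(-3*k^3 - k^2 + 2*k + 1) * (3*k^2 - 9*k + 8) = -9*k^5 + 24*k^4 - 9*k^3 - 23*k^2 + 7*k + 8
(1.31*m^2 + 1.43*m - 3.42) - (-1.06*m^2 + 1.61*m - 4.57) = 2.37*m^2 - 0.18*m + 1.15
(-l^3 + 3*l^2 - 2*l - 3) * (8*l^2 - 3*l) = -8*l^5 + 27*l^4 - 25*l^3 - 18*l^2 + 9*l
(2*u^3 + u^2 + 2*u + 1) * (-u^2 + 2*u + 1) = -2*u^5 + 3*u^4 + 2*u^3 + 4*u^2 + 4*u + 1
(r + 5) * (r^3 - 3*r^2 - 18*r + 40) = r^4 + 2*r^3 - 33*r^2 - 50*r + 200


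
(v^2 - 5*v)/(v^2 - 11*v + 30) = v/(v - 6)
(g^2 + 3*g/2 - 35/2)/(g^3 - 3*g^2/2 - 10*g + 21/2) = (g + 5)/(g^2 + 2*g - 3)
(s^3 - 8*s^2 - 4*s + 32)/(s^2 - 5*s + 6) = (s^2 - 6*s - 16)/(s - 3)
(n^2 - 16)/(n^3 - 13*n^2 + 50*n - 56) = (n + 4)/(n^2 - 9*n + 14)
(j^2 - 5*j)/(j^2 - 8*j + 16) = j*(j - 5)/(j^2 - 8*j + 16)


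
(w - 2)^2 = w^2 - 4*w + 4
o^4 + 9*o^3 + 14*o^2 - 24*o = o*(o - 1)*(o + 4)*(o + 6)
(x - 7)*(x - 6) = x^2 - 13*x + 42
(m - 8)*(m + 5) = m^2 - 3*m - 40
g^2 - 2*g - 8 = (g - 4)*(g + 2)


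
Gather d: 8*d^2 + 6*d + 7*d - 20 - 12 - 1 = 8*d^2 + 13*d - 33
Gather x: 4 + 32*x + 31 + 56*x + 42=88*x + 77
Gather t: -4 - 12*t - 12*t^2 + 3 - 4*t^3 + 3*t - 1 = -4*t^3 - 12*t^2 - 9*t - 2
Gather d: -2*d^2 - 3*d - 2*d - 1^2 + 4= -2*d^2 - 5*d + 3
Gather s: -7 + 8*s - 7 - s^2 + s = -s^2 + 9*s - 14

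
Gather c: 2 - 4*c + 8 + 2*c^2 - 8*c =2*c^2 - 12*c + 10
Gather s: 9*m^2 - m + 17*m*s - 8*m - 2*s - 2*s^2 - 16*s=9*m^2 - 9*m - 2*s^2 + s*(17*m - 18)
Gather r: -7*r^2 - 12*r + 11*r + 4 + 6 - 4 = -7*r^2 - r + 6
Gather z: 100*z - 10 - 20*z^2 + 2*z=-20*z^2 + 102*z - 10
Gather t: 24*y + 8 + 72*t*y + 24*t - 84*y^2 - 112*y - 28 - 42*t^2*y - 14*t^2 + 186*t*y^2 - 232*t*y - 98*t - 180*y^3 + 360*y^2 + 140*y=t^2*(-42*y - 14) + t*(186*y^2 - 160*y - 74) - 180*y^3 + 276*y^2 + 52*y - 20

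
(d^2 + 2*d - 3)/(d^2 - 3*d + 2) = (d + 3)/(d - 2)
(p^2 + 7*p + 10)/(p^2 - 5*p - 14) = (p + 5)/(p - 7)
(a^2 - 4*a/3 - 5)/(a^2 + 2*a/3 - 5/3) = (a - 3)/(a - 1)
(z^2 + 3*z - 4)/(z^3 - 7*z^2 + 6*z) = (z + 4)/(z*(z - 6))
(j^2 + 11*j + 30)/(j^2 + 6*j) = (j + 5)/j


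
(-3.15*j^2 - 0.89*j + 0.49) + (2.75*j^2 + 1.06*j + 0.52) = -0.4*j^2 + 0.17*j + 1.01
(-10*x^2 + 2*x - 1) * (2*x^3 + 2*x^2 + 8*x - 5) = -20*x^5 - 16*x^4 - 78*x^3 + 64*x^2 - 18*x + 5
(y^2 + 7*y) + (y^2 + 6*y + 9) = 2*y^2 + 13*y + 9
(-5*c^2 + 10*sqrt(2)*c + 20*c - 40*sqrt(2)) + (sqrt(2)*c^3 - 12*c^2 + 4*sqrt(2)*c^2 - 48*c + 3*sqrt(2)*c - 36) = sqrt(2)*c^3 - 17*c^2 + 4*sqrt(2)*c^2 - 28*c + 13*sqrt(2)*c - 40*sqrt(2) - 36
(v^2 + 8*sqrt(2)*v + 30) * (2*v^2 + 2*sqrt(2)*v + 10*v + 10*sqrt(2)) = 2*v^4 + 10*v^3 + 18*sqrt(2)*v^3 + 92*v^2 + 90*sqrt(2)*v^2 + 60*sqrt(2)*v + 460*v + 300*sqrt(2)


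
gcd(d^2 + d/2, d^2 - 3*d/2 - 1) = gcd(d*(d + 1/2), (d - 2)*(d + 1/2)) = d + 1/2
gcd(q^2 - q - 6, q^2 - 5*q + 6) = q - 3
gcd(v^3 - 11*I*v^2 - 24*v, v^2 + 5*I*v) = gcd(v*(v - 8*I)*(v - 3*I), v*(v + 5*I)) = v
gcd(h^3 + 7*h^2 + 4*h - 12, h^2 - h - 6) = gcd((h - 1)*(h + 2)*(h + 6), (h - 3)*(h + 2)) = h + 2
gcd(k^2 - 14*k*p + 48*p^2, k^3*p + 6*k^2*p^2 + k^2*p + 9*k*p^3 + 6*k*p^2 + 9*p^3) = 1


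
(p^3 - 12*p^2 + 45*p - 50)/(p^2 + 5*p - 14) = (p^2 - 10*p + 25)/(p + 7)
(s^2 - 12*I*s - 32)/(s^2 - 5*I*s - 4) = (s - 8*I)/(s - I)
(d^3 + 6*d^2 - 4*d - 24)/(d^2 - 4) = d + 6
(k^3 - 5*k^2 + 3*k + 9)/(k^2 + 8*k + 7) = (k^2 - 6*k + 9)/(k + 7)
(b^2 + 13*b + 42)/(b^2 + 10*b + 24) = (b + 7)/(b + 4)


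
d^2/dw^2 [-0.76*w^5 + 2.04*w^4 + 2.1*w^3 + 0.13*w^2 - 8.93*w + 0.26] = -15.2*w^3 + 24.48*w^2 + 12.6*w + 0.26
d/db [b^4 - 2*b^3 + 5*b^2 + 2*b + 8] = 4*b^3 - 6*b^2 + 10*b + 2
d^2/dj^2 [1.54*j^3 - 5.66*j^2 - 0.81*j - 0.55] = 9.24*j - 11.32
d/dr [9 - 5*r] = -5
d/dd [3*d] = 3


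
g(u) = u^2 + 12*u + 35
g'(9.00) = 30.00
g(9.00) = 224.00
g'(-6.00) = 0.00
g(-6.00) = -1.00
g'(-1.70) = 8.60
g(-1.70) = 17.49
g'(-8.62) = -5.24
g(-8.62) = 5.86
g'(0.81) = 13.62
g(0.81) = 45.38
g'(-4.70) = 2.60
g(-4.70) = 0.69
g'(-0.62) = 10.76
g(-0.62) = 27.94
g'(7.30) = 26.60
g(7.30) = 175.89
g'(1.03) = 14.06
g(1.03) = 48.42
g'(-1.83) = 8.34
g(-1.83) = 16.39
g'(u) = 2*u + 12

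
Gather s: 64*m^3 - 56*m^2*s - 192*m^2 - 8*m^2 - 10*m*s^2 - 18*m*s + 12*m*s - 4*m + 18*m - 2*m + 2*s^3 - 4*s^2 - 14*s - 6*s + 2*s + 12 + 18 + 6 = 64*m^3 - 200*m^2 + 12*m + 2*s^3 + s^2*(-10*m - 4) + s*(-56*m^2 - 6*m - 18) + 36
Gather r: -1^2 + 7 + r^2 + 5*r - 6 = r^2 + 5*r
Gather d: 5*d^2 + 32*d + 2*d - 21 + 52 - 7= 5*d^2 + 34*d + 24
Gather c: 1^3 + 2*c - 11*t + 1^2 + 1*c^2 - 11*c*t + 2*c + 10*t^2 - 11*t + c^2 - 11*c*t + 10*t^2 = 2*c^2 + c*(4 - 22*t) + 20*t^2 - 22*t + 2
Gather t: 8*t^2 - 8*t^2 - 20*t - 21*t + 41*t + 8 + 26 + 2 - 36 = 0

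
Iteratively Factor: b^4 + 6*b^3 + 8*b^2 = (b)*(b^3 + 6*b^2 + 8*b) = b^2*(b^2 + 6*b + 8) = b^2*(b + 4)*(b + 2)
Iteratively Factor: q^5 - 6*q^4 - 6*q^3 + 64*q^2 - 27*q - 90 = (q - 3)*(q^4 - 3*q^3 - 15*q^2 + 19*q + 30) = (q - 5)*(q - 3)*(q^3 + 2*q^2 - 5*q - 6) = (q - 5)*(q - 3)*(q + 1)*(q^2 + q - 6) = (q - 5)*(q - 3)*(q + 1)*(q + 3)*(q - 2)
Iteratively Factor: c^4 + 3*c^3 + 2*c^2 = (c)*(c^3 + 3*c^2 + 2*c) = c*(c + 1)*(c^2 + 2*c) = c^2*(c + 1)*(c + 2)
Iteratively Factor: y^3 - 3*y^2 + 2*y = (y)*(y^2 - 3*y + 2) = y*(y - 1)*(y - 2)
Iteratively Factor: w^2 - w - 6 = (w + 2)*(w - 3)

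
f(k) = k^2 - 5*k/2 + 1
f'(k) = 2*k - 5/2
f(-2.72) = 15.20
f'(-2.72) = -7.94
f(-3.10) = 18.36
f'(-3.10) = -8.70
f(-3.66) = 23.55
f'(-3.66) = -9.82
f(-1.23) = 5.59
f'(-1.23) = -4.96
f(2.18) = 0.30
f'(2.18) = 1.86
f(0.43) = 0.11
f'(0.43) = -1.64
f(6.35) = 25.45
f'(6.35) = 10.20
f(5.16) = 14.73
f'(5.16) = 7.82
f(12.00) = 115.00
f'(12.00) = 21.50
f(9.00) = 59.50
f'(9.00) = 15.50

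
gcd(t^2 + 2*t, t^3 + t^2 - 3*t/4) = t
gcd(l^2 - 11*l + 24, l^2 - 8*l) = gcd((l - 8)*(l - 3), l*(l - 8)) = l - 8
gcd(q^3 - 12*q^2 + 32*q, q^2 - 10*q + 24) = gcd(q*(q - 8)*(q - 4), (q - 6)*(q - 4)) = q - 4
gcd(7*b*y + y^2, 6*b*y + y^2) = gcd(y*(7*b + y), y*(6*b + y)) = y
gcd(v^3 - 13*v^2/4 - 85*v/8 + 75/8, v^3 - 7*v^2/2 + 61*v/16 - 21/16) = v - 3/4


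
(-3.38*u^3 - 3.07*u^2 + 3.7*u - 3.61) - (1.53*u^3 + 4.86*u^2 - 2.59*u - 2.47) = -4.91*u^3 - 7.93*u^2 + 6.29*u - 1.14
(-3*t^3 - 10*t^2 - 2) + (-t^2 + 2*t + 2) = -3*t^3 - 11*t^2 + 2*t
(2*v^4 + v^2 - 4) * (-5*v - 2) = -10*v^5 - 4*v^4 - 5*v^3 - 2*v^2 + 20*v + 8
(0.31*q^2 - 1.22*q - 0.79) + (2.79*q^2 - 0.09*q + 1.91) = 3.1*q^2 - 1.31*q + 1.12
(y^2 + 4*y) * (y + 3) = y^3 + 7*y^2 + 12*y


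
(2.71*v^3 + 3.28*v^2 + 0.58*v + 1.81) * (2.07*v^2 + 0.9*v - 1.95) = 5.6097*v^5 + 9.2286*v^4 - 1.1319*v^3 - 2.1273*v^2 + 0.498*v - 3.5295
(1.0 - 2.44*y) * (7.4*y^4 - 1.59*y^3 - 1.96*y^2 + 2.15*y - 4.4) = -18.056*y^5 + 11.2796*y^4 + 3.1924*y^3 - 7.206*y^2 + 12.886*y - 4.4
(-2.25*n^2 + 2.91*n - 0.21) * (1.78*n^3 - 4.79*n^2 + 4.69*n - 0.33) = -4.005*n^5 + 15.9573*n^4 - 24.8652*n^3 + 15.3963*n^2 - 1.9452*n + 0.0693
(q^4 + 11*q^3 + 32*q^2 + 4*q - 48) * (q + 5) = q^5 + 16*q^4 + 87*q^3 + 164*q^2 - 28*q - 240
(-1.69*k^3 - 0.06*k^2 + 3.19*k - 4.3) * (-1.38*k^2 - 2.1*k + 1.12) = 2.3322*k^5 + 3.6318*k^4 - 6.169*k^3 - 0.8322*k^2 + 12.6028*k - 4.816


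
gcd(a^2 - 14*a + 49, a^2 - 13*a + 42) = a - 7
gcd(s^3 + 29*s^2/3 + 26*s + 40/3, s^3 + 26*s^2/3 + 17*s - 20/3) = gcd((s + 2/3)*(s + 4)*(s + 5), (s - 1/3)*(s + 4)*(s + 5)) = s^2 + 9*s + 20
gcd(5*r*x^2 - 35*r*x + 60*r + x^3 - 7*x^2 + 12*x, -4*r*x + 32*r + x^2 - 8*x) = 1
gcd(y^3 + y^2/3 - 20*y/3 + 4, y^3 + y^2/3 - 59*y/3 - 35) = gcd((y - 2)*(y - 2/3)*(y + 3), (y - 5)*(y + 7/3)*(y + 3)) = y + 3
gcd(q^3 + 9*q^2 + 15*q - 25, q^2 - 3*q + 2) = q - 1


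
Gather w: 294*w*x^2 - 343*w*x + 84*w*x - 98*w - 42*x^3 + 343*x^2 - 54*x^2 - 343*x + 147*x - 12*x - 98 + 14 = w*(294*x^2 - 259*x - 98) - 42*x^3 + 289*x^2 - 208*x - 84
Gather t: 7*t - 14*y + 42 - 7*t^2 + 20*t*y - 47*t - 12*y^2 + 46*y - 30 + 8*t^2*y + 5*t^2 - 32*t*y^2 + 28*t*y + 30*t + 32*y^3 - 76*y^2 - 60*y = t^2*(8*y - 2) + t*(-32*y^2 + 48*y - 10) + 32*y^3 - 88*y^2 - 28*y + 12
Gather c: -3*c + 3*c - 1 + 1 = 0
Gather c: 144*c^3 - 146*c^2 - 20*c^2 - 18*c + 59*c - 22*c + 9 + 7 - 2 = 144*c^3 - 166*c^2 + 19*c + 14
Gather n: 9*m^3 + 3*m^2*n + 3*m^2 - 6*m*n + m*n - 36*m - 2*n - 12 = 9*m^3 + 3*m^2 - 36*m + n*(3*m^2 - 5*m - 2) - 12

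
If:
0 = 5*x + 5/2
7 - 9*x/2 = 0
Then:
No Solution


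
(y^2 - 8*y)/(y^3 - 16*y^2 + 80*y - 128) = y/(y^2 - 8*y + 16)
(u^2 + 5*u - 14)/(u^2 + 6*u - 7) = (u - 2)/(u - 1)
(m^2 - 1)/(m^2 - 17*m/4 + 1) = 4*(m^2 - 1)/(4*m^2 - 17*m + 4)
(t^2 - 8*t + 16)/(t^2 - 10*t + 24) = (t - 4)/(t - 6)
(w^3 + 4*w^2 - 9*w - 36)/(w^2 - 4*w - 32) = (w^2 - 9)/(w - 8)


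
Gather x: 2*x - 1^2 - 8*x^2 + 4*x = -8*x^2 + 6*x - 1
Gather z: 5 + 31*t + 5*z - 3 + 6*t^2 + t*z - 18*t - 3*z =6*t^2 + 13*t + z*(t + 2) + 2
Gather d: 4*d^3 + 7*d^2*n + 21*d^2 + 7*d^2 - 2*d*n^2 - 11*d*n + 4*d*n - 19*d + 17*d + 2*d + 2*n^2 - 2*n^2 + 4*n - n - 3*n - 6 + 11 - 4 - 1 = 4*d^3 + d^2*(7*n + 28) + d*(-2*n^2 - 7*n)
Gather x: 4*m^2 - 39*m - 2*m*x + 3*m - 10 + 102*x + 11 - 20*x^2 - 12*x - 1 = 4*m^2 - 36*m - 20*x^2 + x*(90 - 2*m)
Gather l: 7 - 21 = -14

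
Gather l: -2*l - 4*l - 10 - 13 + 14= -6*l - 9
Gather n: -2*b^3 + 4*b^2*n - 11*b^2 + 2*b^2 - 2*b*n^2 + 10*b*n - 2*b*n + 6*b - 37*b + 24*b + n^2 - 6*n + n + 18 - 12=-2*b^3 - 9*b^2 - 7*b + n^2*(1 - 2*b) + n*(4*b^2 + 8*b - 5) + 6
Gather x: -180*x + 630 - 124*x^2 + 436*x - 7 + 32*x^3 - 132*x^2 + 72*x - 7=32*x^3 - 256*x^2 + 328*x + 616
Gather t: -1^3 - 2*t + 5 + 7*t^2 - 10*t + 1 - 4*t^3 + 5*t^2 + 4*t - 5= -4*t^3 + 12*t^2 - 8*t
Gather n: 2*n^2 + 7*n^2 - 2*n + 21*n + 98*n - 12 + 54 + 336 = 9*n^2 + 117*n + 378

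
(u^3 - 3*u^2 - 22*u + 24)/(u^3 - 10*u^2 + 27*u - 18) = (u + 4)/(u - 3)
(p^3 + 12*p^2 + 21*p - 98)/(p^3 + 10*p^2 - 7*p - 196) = (p - 2)/(p - 4)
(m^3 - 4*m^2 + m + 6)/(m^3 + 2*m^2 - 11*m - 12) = (m - 2)/(m + 4)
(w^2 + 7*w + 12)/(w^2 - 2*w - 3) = (w^2 + 7*w + 12)/(w^2 - 2*w - 3)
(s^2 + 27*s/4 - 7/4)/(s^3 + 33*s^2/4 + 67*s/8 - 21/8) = 2/(2*s + 3)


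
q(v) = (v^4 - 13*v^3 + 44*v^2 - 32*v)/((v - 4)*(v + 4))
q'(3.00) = -2.10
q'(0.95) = -1.31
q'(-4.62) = 602.11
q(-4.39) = 751.73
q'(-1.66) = 27.51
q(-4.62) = 528.50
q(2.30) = -2.71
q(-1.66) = -18.23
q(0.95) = 0.07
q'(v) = (4*v^3 - 39*v^2 + 88*v - 32)/((v - 4)*(v + 4)) - (v^4 - 13*v^3 + 44*v^2 - 32*v)/((v - 4)*(v + 4)^2) - (v^4 - 13*v^3 + 44*v^2 - 32*v)/((v - 4)^2*(v + 4))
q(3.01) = -4.31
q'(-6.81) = 3.77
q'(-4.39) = 1556.13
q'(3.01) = -2.10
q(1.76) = -1.45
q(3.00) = -4.29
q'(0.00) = 2.00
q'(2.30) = -2.35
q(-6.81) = 280.32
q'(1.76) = -2.25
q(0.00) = 0.00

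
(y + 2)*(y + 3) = y^2 + 5*y + 6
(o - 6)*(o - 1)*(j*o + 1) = j*o^3 - 7*j*o^2 + 6*j*o + o^2 - 7*o + 6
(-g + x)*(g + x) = -g^2 + x^2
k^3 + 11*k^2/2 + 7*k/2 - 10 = (k - 1)*(k + 5/2)*(k + 4)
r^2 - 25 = (r - 5)*(r + 5)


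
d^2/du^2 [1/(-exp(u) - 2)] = (2 - exp(u))*exp(u)/(exp(u) + 2)^3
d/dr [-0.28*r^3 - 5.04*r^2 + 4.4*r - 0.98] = -0.84*r^2 - 10.08*r + 4.4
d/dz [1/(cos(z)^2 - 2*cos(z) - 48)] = 2*(cos(z) - 1)*sin(z)/(sin(z)^2 + 2*cos(z) + 47)^2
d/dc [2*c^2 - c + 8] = 4*c - 1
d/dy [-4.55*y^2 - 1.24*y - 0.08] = -9.1*y - 1.24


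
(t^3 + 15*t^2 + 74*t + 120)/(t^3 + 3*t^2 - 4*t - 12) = (t^3 + 15*t^2 + 74*t + 120)/(t^3 + 3*t^2 - 4*t - 12)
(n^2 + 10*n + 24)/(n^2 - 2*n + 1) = (n^2 + 10*n + 24)/(n^2 - 2*n + 1)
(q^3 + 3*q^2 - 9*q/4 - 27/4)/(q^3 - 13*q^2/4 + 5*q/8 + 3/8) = 2*(4*q^3 + 12*q^2 - 9*q - 27)/(8*q^3 - 26*q^2 + 5*q + 3)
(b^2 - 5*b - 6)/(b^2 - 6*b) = (b + 1)/b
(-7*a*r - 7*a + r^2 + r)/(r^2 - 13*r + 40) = (-7*a*r - 7*a + r^2 + r)/(r^2 - 13*r + 40)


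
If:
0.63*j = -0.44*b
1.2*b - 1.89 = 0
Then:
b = 1.58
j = -1.10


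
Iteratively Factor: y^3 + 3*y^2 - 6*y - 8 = (y - 2)*(y^2 + 5*y + 4) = (y - 2)*(y + 1)*(y + 4)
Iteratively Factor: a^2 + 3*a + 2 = (a + 2)*(a + 1)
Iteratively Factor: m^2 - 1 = (m + 1)*(m - 1)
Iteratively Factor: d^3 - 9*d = (d - 3)*(d^2 + 3*d) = d*(d - 3)*(d + 3)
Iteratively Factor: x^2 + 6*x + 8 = (x + 4)*(x + 2)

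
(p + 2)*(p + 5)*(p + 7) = p^3 + 14*p^2 + 59*p + 70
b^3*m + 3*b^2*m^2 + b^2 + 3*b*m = b*(b + 3*m)*(b*m + 1)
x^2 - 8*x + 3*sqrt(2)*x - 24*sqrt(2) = (x - 8)*(x + 3*sqrt(2))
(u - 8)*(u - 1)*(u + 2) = u^3 - 7*u^2 - 10*u + 16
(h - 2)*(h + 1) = h^2 - h - 2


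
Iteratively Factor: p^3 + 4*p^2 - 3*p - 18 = (p + 3)*(p^2 + p - 6) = (p - 2)*(p + 3)*(p + 3)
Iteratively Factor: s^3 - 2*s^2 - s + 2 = (s - 1)*(s^2 - s - 2) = (s - 1)*(s + 1)*(s - 2)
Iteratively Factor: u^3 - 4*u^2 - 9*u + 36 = (u + 3)*(u^2 - 7*u + 12) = (u - 4)*(u + 3)*(u - 3)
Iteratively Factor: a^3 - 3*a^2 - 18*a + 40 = (a - 2)*(a^2 - a - 20) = (a - 5)*(a - 2)*(a + 4)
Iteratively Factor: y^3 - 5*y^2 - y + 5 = (y - 5)*(y^2 - 1) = (y - 5)*(y - 1)*(y + 1)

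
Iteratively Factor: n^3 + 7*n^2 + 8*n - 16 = (n + 4)*(n^2 + 3*n - 4) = (n + 4)^2*(n - 1)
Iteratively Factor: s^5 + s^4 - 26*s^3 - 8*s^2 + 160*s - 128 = (s - 2)*(s^4 + 3*s^3 - 20*s^2 - 48*s + 64) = (s - 2)*(s + 4)*(s^3 - s^2 - 16*s + 16) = (s - 4)*(s - 2)*(s + 4)*(s^2 + 3*s - 4) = (s - 4)*(s - 2)*(s - 1)*(s + 4)*(s + 4)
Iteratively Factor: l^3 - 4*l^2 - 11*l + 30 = (l - 5)*(l^2 + l - 6) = (l - 5)*(l - 2)*(l + 3)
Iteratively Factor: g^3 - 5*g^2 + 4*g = (g - 1)*(g^2 - 4*g) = g*(g - 1)*(g - 4)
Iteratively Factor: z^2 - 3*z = (z - 3)*(z)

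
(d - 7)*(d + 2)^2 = d^3 - 3*d^2 - 24*d - 28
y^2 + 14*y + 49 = (y + 7)^2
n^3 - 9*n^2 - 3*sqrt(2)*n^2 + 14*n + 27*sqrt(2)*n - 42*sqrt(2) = (n - 7)*(n - 2)*(n - 3*sqrt(2))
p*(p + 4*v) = p^2 + 4*p*v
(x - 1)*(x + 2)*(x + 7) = x^3 + 8*x^2 + 5*x - 14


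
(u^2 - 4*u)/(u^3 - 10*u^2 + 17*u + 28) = u/(u^2 - 6*u - 7)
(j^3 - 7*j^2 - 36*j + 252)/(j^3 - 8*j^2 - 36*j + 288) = (j - 7)/(j - 8)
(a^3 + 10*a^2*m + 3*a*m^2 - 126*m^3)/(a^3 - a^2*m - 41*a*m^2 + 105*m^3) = (a + 6*m)/(a - 5*m)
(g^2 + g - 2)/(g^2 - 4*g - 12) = (g - 1)/(g - 6)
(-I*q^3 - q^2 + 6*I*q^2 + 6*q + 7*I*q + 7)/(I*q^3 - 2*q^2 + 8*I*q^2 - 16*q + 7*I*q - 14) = (-q^2 + q*(7 + I) - 7*I)/(q^2 + q*(7 + 2*I) + 14*I)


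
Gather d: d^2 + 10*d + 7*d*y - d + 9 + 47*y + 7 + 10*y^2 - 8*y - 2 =d^2 + d*(7*y + 9) + 10*y^2 + 39*y + 14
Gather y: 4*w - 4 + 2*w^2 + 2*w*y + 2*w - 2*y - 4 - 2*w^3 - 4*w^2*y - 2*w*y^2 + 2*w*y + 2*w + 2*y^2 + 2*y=-2*w^3 + 2*w^2 + 8*w + y^2*(2 - 2*w) + y*(-4*w^2 + 4*w) - 8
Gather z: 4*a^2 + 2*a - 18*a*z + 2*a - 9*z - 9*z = 4*a^2 + 4*a + z*(-18*a - 18)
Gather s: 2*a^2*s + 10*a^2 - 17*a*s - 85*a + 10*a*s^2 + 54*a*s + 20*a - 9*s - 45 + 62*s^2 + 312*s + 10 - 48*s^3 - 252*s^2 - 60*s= 10*a^2 - 65*a - 48*s^3 + s^2*(10*a - 190) + s*(2*a^2 + 37*a + 243) - 35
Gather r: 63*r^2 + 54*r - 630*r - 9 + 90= 63*r^2 - 576*r + 81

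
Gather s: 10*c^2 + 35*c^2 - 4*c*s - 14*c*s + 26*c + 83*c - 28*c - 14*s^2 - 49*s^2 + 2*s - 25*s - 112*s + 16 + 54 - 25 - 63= 45*c^2 + 81*c - 63*s^2 + s*(-18*c - 135) - 18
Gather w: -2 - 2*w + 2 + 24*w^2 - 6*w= 24*w^2 - 8*w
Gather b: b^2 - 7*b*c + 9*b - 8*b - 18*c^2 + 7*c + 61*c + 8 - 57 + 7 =b^2 + b*(1 - 7*c) - 18*c^2 + 68*c - 42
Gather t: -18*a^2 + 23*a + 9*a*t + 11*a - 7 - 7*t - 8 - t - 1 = -18*a^2 + 34*a + t*(9*a - 8) - 16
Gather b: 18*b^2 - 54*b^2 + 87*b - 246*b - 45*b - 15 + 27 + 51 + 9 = -36*b^2 - 204*b + 72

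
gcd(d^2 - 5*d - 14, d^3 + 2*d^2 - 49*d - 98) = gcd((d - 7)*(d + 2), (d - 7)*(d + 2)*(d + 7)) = d^2 - 5*d - 14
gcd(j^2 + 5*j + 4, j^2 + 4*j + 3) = j + 1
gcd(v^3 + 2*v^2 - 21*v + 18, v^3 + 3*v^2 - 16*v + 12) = v^2 + 5*v - 6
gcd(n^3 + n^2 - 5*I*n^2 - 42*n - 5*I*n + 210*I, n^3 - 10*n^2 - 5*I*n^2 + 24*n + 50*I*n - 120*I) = n^2 + n*(-6 - 5*I) + 30*I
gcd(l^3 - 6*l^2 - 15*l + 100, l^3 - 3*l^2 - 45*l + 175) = l^2 - 10*l + 25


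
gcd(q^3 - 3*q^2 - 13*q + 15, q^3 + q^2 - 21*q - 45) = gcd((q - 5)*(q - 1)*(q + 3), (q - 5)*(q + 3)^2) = q^2 - 2*q - 15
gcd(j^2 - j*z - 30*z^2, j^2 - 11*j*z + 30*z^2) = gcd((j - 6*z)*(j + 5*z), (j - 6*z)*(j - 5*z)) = -j + 6*z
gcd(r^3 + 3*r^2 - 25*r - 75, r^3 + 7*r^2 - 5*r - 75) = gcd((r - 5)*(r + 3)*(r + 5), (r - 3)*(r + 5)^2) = r + 5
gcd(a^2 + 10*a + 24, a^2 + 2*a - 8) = a + 4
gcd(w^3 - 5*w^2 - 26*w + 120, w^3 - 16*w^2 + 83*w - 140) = w - 4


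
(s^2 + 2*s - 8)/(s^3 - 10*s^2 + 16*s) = (s + 4)/(s*(s - 8))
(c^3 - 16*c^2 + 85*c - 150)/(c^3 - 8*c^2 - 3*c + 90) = (c - 5)/(c + 3)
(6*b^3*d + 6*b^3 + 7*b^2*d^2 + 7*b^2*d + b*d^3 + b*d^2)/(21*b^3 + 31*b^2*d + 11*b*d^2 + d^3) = b*(6*b*d + 6*b + d^2 + d)/(21*b^2 + 10*b*d + d^2)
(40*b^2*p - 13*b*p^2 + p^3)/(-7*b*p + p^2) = (-40*b^2 + 13*b*p - p^2)/(7*b - p)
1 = 1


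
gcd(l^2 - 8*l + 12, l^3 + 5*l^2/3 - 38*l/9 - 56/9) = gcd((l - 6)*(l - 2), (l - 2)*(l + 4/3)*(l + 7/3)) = l - 2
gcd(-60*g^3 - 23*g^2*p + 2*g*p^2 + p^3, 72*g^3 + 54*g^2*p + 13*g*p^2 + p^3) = 12*g^2 + 7*g*p + p^2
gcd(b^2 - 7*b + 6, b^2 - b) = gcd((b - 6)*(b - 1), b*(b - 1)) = b - 1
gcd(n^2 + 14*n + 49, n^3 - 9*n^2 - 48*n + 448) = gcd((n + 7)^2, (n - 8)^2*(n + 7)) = n + 7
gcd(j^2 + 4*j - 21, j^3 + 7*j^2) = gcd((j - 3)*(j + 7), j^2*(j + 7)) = j + 7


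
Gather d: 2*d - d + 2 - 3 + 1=d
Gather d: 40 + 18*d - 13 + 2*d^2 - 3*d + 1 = 2*d^2 + 15*d + 28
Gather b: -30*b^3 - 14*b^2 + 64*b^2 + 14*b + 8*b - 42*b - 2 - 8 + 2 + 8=-30*b^3 + 50*b^2 - 20*b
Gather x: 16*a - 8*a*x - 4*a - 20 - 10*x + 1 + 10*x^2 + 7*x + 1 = 12*a + 10*x^2 + x*(-8*a - 3) - 18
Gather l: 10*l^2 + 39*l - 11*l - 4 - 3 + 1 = 10*l^2 + 28*l - 6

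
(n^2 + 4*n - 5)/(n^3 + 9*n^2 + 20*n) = (n - 1)/(n*(n + 4))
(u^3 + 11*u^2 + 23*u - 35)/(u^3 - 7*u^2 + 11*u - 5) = (u^2 + 12*u + 35)/(u^2 - 6*u + 5)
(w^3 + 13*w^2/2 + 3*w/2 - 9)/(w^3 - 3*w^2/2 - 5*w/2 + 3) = (w + 6)/(w - 2)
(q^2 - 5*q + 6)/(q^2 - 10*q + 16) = (q - 3)/(q - 8)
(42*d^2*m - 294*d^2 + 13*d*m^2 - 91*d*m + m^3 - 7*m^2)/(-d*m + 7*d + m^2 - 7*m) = (-42*d^2 - 13*d*m - m^2)/(d - m)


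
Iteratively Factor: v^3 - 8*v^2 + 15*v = (v)*(v^2 - 8*v + 15) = v*(v - 5)*(v - 3)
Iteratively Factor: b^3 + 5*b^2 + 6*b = (b)*(b^2 + 5*b + 6) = b*(b + 3)*(b + 2)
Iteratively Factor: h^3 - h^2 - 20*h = (h - 5)*(h^2 + 4*h) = h*(h - 5)*(h + 4)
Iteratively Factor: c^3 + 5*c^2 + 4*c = (c)*(c^2 + 5*c + 4) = c*(c + 1)*(c + 4)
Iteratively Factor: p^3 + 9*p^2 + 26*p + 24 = (p + 4)*(p^2 + 5*p + 6) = (p + 3)*(p + 4)*(p + 2)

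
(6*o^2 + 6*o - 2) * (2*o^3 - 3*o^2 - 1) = 12*o^5 - 6*o^4 - 22*o^3 - 6*o + 2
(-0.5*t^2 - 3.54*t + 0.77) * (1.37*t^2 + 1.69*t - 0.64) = -0.685*t^4 - 5.6948*t^3 - 4.6077*t^2 + 3.5669*t - 0.4928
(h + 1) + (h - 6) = 2*h - 5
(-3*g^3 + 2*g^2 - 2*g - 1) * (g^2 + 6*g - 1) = -3*g^5 - 16*g^4 + 13*g^3 - 15*g^2 - 4*g + 1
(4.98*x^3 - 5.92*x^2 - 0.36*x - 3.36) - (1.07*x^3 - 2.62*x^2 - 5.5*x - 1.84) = 3.91*x^3 - 3.3*x^2 + 5.14*x - 1.52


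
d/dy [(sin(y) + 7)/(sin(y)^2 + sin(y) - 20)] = (-14*sin(y) + cos(y)^2 - 28)*cos(y)/(sin(y)^2 + sin(y) - 20)^2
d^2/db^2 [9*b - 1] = 0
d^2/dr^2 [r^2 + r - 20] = 2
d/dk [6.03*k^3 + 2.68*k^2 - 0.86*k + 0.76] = 18.09*k^2 + 5.36*k - 0.86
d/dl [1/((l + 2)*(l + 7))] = (-2*l - 9)/(l^4 + 18*l^3 + 109*l^2 + 252*l + 196)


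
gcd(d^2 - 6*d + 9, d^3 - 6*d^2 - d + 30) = d - 3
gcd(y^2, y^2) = y^2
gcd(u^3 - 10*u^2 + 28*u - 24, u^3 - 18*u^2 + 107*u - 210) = u - 6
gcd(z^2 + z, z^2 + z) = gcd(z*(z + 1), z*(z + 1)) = z^2 + z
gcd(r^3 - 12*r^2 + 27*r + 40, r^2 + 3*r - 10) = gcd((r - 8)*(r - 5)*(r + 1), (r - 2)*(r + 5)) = 1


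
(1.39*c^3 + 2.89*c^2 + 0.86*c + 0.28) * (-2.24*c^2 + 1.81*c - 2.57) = -3.1136*c^5 - 3.9577*c^4 - 0.267799999999999*c^3 - 6.4979*c^2 - 1.7034*c - 0.7196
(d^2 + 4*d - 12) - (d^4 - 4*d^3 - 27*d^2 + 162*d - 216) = -d^4 + 4*d^3 + 28*d^2 - 158*d + 204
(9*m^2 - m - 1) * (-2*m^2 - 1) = -18*m^4 + 2*m^3 - 7*m^2 + m + 1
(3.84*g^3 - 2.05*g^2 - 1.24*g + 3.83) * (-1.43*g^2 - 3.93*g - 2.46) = -5.4912*g^5 - 12.1597*g^4 + 0.383300000000001*g^3 + 4.4393*g^2 - 12.0015*g - 9.4218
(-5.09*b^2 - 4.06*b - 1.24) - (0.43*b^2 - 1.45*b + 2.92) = -5.52*b^2 - 2.61*b - 4.16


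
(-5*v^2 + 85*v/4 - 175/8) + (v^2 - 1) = -4*v^2 + 85*v/4 - 183/8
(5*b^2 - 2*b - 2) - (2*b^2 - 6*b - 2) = 3*b^2 + 4*b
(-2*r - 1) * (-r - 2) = 2*r^2 + 5*r + 2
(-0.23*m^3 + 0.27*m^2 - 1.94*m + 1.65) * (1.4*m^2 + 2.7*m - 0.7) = -0.322*m^5 - 0.243*m^4 - 1.826*m^3 - 3.117*m^2 + 5.813*m - 1.155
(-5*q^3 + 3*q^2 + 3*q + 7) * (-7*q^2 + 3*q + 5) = 35*q^5 - 36*q^4 - 37*q^3 - 25*q^2 + 36*q + 35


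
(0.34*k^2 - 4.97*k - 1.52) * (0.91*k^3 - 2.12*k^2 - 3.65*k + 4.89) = 0.3094*k^5 - 5.2435*k^4 + 7.9122*k^3 + 23.0255*k^2 - 18.7553*k - 7.4328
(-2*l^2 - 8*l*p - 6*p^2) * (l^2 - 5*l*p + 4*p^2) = -2*l^4 + 2*l^3*p + 26*l^2*p^2 - 2*l*p^3 - 24*p^4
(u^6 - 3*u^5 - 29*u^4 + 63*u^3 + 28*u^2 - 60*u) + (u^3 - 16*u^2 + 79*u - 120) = u^6 - 3*u^5 - 29*u^4 + 64*u^3 + 12*u^2 + 19*u - 120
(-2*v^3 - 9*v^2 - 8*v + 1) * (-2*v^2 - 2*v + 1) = 4*v^5 + 22*v^4 + 32*v^3 + 5*v^2 - 10*v + 1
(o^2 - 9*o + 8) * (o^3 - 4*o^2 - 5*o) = o^5 - 13*o^4 + 39*o^3 + 13*o^2 - 40*o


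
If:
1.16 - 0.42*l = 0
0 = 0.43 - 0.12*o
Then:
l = 2.76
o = 3.58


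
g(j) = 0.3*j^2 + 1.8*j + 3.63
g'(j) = 0.6*j + 1.8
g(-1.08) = 2.04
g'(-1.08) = 1.15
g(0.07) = 3.76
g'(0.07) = 1.84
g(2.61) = 10.37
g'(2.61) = 3.37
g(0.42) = 4.44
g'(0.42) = 2.05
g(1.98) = 8.37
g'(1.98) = 2.99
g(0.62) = 4.86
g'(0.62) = 2.17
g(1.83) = 7.93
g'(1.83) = 2.90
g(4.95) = 19.89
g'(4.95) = 4.77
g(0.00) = 3.63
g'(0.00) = 1.80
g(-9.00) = 11.73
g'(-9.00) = -3.60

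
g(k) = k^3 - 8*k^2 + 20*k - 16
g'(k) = 3*k^2 - 16*k + 20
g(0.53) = -7.50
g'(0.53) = 12.36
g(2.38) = -0.23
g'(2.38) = -1.09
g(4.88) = 7.30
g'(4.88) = 13.36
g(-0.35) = -24.02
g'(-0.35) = 25.97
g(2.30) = -0.15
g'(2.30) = -0.93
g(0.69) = -5.68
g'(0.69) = 10.39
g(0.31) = -10.54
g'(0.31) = 15.33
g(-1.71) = -78.59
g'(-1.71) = 56.13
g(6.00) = 32.00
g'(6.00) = 32.00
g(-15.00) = -5491.00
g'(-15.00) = 935.00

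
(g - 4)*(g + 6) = g^2 + 2*g - 24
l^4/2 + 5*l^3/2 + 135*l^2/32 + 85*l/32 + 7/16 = (l/2 + 1)*(l + 1/4)*(l + 1)*(l + 7/4)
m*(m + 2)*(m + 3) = m^3 + 5*m^2 + 6*m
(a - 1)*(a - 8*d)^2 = a^3 - 16*a^2*d - a^2 + 64*a*d^2 + 16*a*d - 64*d^2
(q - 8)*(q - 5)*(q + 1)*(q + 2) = q^4 - 10*q^3 + 3*q^2 + 94*q + 80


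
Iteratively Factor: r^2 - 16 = (r - 4)*(r + 4)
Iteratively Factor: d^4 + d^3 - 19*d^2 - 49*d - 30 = (d - 5)*(d^3 + 6*d^2 + 11*d + 6) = (d - 5)*(d + 3)*(d^2 + 3*d + 2) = (d - 5)*(d + 1)*(d + 3)*(d + 2)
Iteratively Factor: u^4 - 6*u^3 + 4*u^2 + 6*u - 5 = (u + 1)*(u^3 - 7*u^2 + 11*u - 5) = (u - 1)*(u + 1)*(u^2 - 6*u + 5) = (u - 5)*(u - 1)*(u + 1)*(u - 1)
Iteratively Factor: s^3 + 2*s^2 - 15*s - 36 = (s + 3)*(s^2 - s - 12) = (s - 4)*(s + 3)*(s + 3)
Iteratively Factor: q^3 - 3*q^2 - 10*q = (q - 5)*(q^2 + 2*q) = (q - 5)*(q + 2)*(q)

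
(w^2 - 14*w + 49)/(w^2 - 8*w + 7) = (w - 7)/(w - 1)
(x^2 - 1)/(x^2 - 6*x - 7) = (x - 1)/(x - 7)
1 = 1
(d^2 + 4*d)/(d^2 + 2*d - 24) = d*(d + 4)/(d^2 + 2*d - 24)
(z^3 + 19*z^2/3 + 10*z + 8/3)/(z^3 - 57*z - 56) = (3*z^3 + 19*z^2 + 30*z + 8)/(3*(z^3 - 57*z - 56))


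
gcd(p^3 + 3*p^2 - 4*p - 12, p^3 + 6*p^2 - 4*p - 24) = p^2 - 4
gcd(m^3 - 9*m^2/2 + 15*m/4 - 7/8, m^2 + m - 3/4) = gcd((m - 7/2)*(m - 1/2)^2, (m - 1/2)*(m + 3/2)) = m - 1/2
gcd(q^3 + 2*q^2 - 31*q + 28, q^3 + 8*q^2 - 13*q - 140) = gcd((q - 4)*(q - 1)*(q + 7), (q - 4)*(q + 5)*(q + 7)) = q^2 + 3*q - 28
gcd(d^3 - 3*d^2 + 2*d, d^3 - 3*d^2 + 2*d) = d^3 - 3*d^2 + 2*d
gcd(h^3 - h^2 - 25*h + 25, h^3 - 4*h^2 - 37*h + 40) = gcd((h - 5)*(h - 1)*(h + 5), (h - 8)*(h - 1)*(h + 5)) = h^2 + 4*h - 5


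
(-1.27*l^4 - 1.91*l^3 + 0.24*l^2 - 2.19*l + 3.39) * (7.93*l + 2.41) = -10.0711*l^5 - 18.207*l^4 - 2.6999*l^3 - 16.7883*l^2 + 21.6048*l + 8.1699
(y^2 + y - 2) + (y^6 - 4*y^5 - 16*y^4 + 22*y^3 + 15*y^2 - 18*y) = y^6 - 4*y^5 - 16*y^4 + 22*y^3 + 16*y^2 - 17*y - 2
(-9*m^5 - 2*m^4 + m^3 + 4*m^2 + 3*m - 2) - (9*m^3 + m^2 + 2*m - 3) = -9*m^5 - 2*m^4 - 8*m^3 + 3*m^2 + m + 1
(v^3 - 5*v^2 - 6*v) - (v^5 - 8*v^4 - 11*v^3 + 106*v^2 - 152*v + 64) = -v^5 + 8*v^4 + 12*v^3 - 111*v^2 + 146*v - 64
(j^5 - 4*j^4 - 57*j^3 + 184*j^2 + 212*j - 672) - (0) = j^5 - 4*j^4 - 57*j^3 + 184*j^2 + 212*j - 672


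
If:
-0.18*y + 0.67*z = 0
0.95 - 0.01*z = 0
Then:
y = 353.61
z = 95.00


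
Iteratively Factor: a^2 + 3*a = (a)*(a + 3)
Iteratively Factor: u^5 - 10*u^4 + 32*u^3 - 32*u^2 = (u - 4)*(u^4 - 6*u^3 + 8*u^2) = (u - 4)*(u - 2)*(u^3 - 4*u^2) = (u - 4)^2*(u - 2)*(u^2) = u*(u - 4)^2*(u - 2)*(u)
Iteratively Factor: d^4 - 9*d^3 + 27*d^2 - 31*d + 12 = (d - 4)*(d^3 - 5*d^2 + 7*d - 3) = (d - 4)*(d - 1)*(d^2 - 4*d + 3) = (d - 4)*(d - 3)*(d - 1)*(d - 1)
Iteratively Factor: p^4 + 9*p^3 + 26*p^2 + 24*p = (p + 2)*(p^3 + 7*p^2 + 12*p) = (p + 2)*(p + 4)*(p^2 + 3*p) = (p + 2)*(p + 3)*(p + 4)*(p)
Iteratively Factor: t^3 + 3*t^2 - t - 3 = (t + 3)*(t^2 - 1) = (t - 1)*(t + 3)*(t + 1)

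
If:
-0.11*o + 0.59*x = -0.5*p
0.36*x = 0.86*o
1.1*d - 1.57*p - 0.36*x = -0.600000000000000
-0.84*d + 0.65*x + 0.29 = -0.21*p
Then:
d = 0.09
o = -0.22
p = 0.56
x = -0.52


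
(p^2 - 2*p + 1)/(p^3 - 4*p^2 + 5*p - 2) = 1/(p - 2)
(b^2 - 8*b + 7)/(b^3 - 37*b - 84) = (b - 1)/(b^2 + 7*b + 12)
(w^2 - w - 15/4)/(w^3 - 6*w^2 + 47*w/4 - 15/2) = (2*w + 3)/(2*w^2 - 7*w + 6)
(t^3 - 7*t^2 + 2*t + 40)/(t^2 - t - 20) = (t^2 - 2*t - 8)/(t + 4)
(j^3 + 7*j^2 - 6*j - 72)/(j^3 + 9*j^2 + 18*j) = (j^2 + j - 12)/(j*(j + 3))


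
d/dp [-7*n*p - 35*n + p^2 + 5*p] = -7*n + 2*p + 5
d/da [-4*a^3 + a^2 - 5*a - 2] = -12*a^2 + 2*a - 5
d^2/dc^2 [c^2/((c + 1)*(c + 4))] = 2*(-5*c^3 - 12*c^2 + 16)/(c^6 + 15*c^5 + 87*c^4 + 245*c^3 + 348*c^2 + 240*c + 64)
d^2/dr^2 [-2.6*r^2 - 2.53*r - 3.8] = -5.20000000000000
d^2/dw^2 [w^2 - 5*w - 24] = 2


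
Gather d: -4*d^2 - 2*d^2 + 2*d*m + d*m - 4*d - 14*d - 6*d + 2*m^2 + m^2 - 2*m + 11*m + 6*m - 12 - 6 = -6*d^2 + d*(3*m - 24) + 3*m^2 + 15*m - 18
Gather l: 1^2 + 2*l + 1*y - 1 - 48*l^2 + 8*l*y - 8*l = -48*l^2 + l*(8*y - 6) + y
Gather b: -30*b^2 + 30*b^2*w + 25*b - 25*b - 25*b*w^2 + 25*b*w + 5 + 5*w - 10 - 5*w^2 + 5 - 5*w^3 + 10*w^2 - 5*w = b^2*(30*w - 30) + b*(-25*w^2 + 25*w) - 5*w^3 + 5*w^2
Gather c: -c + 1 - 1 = -c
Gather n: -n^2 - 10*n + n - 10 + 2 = -n^2 - 9*n - 8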